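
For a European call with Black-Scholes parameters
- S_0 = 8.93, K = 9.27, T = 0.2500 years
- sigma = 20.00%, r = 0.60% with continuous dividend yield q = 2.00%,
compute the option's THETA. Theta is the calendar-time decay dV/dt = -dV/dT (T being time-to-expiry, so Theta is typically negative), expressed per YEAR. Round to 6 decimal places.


d1 = -0.3586698469; d2 = -0.4586698469
phi(d1) = 0.3740893663; exp(-qT) = 0.9950124792; exp(-rT) = 0.9985011244
Theta = -S*exp(-qT)*phi(d1)*sigma/(2*sqrt(T)) - r*K*exp(-rT)*N(d2) + q*S*exp(-qT)*N(d1)
N(d1) = 0.3599210441; N(d2) = 0.3232356352; sqrt(T) = 0.5000000000
Term 1 = -8.9300 * 0.9950124792 * 0.3740893663 * 0.2000 / (2 * 0.5000000000) = -0.6647913278
Term 2 = -0.0060 * 9.2700 * 0.9985011244 * 0.3232356352 = -0.0179514187
Term 3 = 0.0200 * 8.9300 * 0.9950124792 * 0.3599210441 = 0.0639612912
Theta = -0.6647913278 + (-0.0179514187) + (0.0639612912) = -0.618781

Answer: Theta = -0.618781


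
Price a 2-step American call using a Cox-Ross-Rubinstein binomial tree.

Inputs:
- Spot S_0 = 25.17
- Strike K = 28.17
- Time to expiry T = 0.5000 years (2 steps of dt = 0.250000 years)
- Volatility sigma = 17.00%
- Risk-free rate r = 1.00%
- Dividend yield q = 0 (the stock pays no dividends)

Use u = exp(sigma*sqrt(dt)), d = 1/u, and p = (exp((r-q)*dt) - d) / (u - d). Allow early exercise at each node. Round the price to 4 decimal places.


Answer: Price = V(0,0) = 0.4032

Derivation:
dt = T/N = 0.250000
u = exp(sigma*sqrt(dt)) = 1.088717; d = 1/u = 0.918512
p = (exp((r-q)*dt) - d) / (u - d) = 0.493469
Discount per step: exp(-r*dt) = 0.997503
Stock lattice S(k, i) with i counting down-moves:
  k=0: S(0,0) = 25.1700
  k=1: S(1,0) = 27.4030; S(1,1) = 23.1190
  k=2: S(2,0) = 29.8341; S(2,1) = 25.1700; S(2,2) = 21.2350
Terminal payoffs V(N, i) = max(S_T - K, 0):
  V(2,0) = 1.664123; V(2,1) = 0.000000; V(2,2) = 0.000000
Backward induction: V(k, i) = exp(-r*dt) * [p * V(k+1, i) + (1-p) * V(k+1, i+1)]; then take max(V_cont, immediate exercise) for American.
  V(1,0) = exp(-r*dt) * [p*1.664123 + (1-p)*0.000000] = 0.819143; exercise = 0.000000; V(1,0) = max -> 0.819143
  V(1,1) = exp(-r*dt) * [p*0.000000 + (1-p)*0.000000] = 0.000000; exercise = 0.000000; V(1,1) = max -> 0.000000
  V(0,0) = exp(-r*dt) * [p*0.819143 + (1-p)*0.000000] = 0.403213; exercise = 0.000000; V(0,0) = max -> 0.403213


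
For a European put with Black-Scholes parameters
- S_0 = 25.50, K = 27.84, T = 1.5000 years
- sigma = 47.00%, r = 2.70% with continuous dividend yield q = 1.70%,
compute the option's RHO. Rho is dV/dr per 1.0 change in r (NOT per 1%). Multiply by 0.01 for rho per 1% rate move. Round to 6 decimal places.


Answer: Rho = -26.494302

Derivation:
d1 = 0.1613529563; d2 = -0.4142771332
phi(d1) = 0.3937827485; exp(-qT) = 0.9748223790; exp(-rT) = 0.9603091645
N(-d2) = 0.6606644208
Rho = -K*T*exp(-rT)*N(-d2) = -27.8400 * 1.5000 * 0.9603091645 * 0.6606644208 = -26.494302


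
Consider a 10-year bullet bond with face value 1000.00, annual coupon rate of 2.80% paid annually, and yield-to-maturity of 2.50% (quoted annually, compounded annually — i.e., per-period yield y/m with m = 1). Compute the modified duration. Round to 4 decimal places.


Coupon per period c = face * coupon_rate / m = 28.000000
Periods per year m = 1; per-period yield y/m = 0.025000
Number of cashflows N = 10
Cashflows (t years, CF_t, discount factor 1/(1+y/m)^(m*t), PV):
  t = 1.0000: CF_t = 28.000000, DF = 0.975610, PV = 27.317073
  t = 2.0000: CF_t = 28.000000, DF = 0.951814, PV = 26.650803
  t = 3.0000: CF_t = 28.000000, DF = 0.928599, PV = 26.000784
  t = 4.0000: CF_t = 28.000000, DF = 0.905951, PV = 25.366618
  t = 5.0000: CF_t = 28.000000, DF = 0.883854, PV = 24.747920
  t = 6.0000: CF_t = 28.000000, DF = 0.862297, PV = 24.144312
  t = 7.0000: CF_t = 28.000000, DF = 0.841265, PV = 23.555427
  t = 8.0000: CF_t = 28.000000, DF = 0.820747, PV = 22.980904
  t = 9.0000: CF_t = 28.000000, DF = 0.800728, PV = 22.420394
  t = 10.0000: CF_t = 1028.000000, DF = 0.781198, PV = 803.071957
Price P = sum_t PV_t = 1026.256192
First compute Macaulay numerator sum_t t * PV_t:
  t * PV_t at t = 1.0000: 27.317073
  t * PV_t at t = 2.0000: 53.301606
  t * PV_t at t = 3.0000: 78.002351
  t * PV_t at t = 4.0000: 101.466472
  t * PV_t at t = 5.0000: 123.739600
  t * PV_t at t = 6.0000: 144.865873
  t * PV_t at t = 7.0000: 164.887986
  t * PV_t at t = 8.0000: 183.847232
  t * PV_t at t = 9.0000: 201.783547
  t * PV_t at t = 10.0000: 8030.719570
Macaulay duration D = 9109.931311 / 1026.256192 = 8.876859
Modified duration = D / (1 + y/m) = 8.876859 / (1 + 0.025000) = 8.660350

Answer: Modified duration = 8.6604


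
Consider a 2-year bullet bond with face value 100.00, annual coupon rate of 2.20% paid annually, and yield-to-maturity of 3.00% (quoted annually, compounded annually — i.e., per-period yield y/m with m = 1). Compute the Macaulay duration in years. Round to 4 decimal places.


Answer: Macaulay duration = 1.9783 years

Derivation:
Coupon per period c = face * coupon_rate / m = 2.200000
Periods per year m = 1; per-period yield y/m = 0.030000
Number of cashflows N = 2
Cashflows (t years, CF_t, discount factor 1/(1+y/m)^(m*t), PV):
  t = 1.0000: CF_t = 2.200000, DF = 0.970874, PV = 2.135922
  t = 2.0000: CF_t = 102.200000, DF = 0.942596, PV = 96.333302
Price P = sum_t PV_t = 98.469224
Macaulay numerator sum_t t * PV_t:
  t * PV_t at t = 1.0000: 2.135922
  t * PV_t at t = 2.0000: 192.666604
Macaulay duration D = (sum_t t * PV_t) / P = 194.802526 / 98.469224 = 1.978309


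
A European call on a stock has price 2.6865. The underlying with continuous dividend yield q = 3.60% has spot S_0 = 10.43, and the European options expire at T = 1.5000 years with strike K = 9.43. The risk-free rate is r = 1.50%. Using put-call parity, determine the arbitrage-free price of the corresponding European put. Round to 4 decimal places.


Answer: Put price = 2.0250

Derivation:
Put-call parity: C - P = S_0 * exp(-qT) - K * exp(-rT).
S_0 * exp(-qT) = 10.4300 * 0.94743211 = 9.88171687
K * exp(-rT) = 9.4300 * 0.97775124 = 9.22019417
P = C - S*exp(-qT) + K*exp(-rT)
P = 2.6865 - 9.88171687 + 9.22019417 = 2.0250


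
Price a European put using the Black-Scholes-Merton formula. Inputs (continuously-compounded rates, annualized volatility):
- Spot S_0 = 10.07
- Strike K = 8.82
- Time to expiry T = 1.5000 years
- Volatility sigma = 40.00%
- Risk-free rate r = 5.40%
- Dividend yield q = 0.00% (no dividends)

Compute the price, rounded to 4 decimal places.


Answer: Price = 0.9538

Derivation:
d1 = (ln(S/K) + (r - q + 0.5*sigma^2) * T) / (sigma * sqrt(T)) = 0.68083330
d2 = d1 - sigma * sqrt(T) = 0.19093535
exp(-rT) = 0.92219369; exp(-qT) = 1.00000000
P = K * exp(-rT) * N(-d2) - S_0 * exp(-qT) * N(-d1)
N(-d1) = 0.24798849; N(-d2) = 0.42428812
P = 8.8200 * 0.92219369 * 0.42428812 - 10.0700 * 1.00000000 * 0.24798849 = 0.9538


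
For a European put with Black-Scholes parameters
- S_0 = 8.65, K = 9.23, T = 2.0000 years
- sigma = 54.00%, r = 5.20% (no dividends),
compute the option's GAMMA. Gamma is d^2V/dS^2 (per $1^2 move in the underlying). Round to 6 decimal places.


Answer: Gamma = 0.054988

Derivation:
d1 = 0.4330377874; d2 = -0.3306375363
phi(d1) = 0.3632371342; exp(-qT) = 1.0000000000; exp(-rT) = 0.9012252974
Gamma = exp(-qT) * phi(d1) / (S * sigma * sqrt(T)) = 1.0000000000 * 0.3632371342 / (8.6500 * 0.5400 * 1.4142135624) = 0.054988


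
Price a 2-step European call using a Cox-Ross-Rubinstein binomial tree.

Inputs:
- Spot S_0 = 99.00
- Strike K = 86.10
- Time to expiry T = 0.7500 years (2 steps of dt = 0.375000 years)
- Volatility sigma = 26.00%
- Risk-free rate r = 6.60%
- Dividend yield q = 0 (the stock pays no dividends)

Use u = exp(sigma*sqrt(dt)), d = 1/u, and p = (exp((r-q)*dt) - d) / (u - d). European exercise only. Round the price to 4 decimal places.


Answer: Price = V(0,0) = 19.9142

Derivation:
dt = T/N = 0.375000
u = exp(sigma*sqrt(dt)) = 1.172592; d = 1/u = 0.852811
p = (exp((r-q)*dt) - d) / (u - d) = 0.538642
Discount per step: exp(-r*dt) = 0.975554
Stock lattice S(k, i) with i counting down-moves:
  k=0: S(0,0) = 99.0000
  k=1: S(1,0) = 116.0866; S(1,1) = 84.4283
  k=2: S(2,0) = 136.1223; S(2,1) = 99.0000; S(2,2) = 72.0014
Terminal payoffs V(N, i) = max(S_T - K, 0):
  V(2,0) = 50.022269; V(2,1) = 12.900000; V(2,2) = 0.000000
Backward induction: V(k, i) = exp(-r*dt) * [p * V(k+1, i) + (1-p) * V(k+1, i+1)].
  V(1,0) = exp(-r*dt) * [p*50.022269 + (1-p)*12.900000] = 32.091446
  V(1,1) = exp(-r*dt) * [p*12.900000 + (1-p)*0.000000] = 6.778620
  V(0,0) = exp(-r*dt) * [p*32.091446 + (1-p)*6.778620] = 19.914150


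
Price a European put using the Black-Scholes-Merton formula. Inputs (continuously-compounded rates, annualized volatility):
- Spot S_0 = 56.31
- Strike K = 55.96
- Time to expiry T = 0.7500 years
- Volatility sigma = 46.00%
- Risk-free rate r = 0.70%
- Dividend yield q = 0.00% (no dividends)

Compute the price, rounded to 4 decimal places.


d1 = (ln(S/K) + (r - q + 0.5*sigma^2) * T) / (sigma * sqrt(T)) = 0.22801568
d2 = d1 - sigma * sqrt(T) = -0.17035601
exp(-rT) = 0.99476376; exp(-qT) = 1.00000000
P = K * exp(-rT) * N(-d2) - S_0 * exp(-qT) * N(-d1)
N(-d1) = 0.40981703; N(-d2) = 0.56763492
P = 55.9600 * 0.99476376 * 0.56763492 - 56.3100 * 1.00000000 * 0.40981703 = 8.5217

Answer: Price = 8.5217


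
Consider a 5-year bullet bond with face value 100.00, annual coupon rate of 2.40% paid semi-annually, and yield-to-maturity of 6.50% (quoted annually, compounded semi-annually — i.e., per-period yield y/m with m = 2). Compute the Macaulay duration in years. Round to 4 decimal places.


Coupon per period c = face * coupon_rate / m = 1.200000
Periods per year m = 2; per-period yield y/m = 0.032500
Number of cashflows N = 10
Cashflows (t years, CF_t, discount factor 1/(1+y/m)^(m*t), PV):
  t = 0.5000: CF_t = 1.200000, DF = 0.968523, PV = 1.162228
  t = 1.0000: CF_t = 1.200000, DF = 0.938037, PV = 1.125644
  t = 1.5000: CF_t = 1.200000, DF = 0.908510, PV = 1.090212
  t = 2.0000: CF_t = 1.200000, DF = 0.879913, PV = 1.055896
  t = 2.5000: CF_t = 1.200000, DF = 0.852216, PV = 1.022659
  t = 3.0000: CF_t = 1.200000, DF = 0.825391, PV = 0.990469
  t = 3.5000: CF_t = 1.200000, DF = 0.799410, PV = 0.959292
  t = 4.0000: CF_t = 1.200000, DF = 0.774247, PV = 0.929096
  t = 4.5000: CF_t = 1.200000, DF = 0.749876, PV = 0.899851
  t = 5.0000: CF_t = 101.200000, DF = 0.726272, PV = 73.498743
Price P = sum_t PV_t = 82.734090
Macaulay numerator sum_t t * PV_t:
  t * PV_t at t = 0.5000: 0.581114
  t * PV_t at t = 1.0000: 1.125644
  t * PV_t at t = 1.5000: 1.635318
  t * PV_t at t = 2.0000: 2.111791
  t * PV_t at t = 2.5000: 2.556648
  t * PV_t at t = 3.0000: 2.971407
  t * PV_t at t = 3.5000: 3.357522
  t * PV_t at t = 4.0000: 3.716385
  t * PV_t at t = 4.5000: 4.049330
  t * PV_t at t = 5.0000: 367.493713
Macaulay duration D = (sum_t t * PV_t) / P = 389.598874 / 82.734090 = 4.709049

Answer: Macaulay duration = 4.7090 years


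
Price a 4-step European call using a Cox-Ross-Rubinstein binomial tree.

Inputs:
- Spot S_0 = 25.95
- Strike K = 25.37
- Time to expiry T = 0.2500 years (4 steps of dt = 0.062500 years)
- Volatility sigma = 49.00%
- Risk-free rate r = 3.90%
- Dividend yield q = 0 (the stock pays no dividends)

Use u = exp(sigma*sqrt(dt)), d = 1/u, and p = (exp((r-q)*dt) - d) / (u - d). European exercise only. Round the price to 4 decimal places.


dt = T/N = 0.062500
u = exp(sigma*sqrt(dt)) = 1.130319; d = 1/u = 0.884706
p = (exp((r-q)*dt) - d) / (u - d) = 0.479349
Discount per step: exp(-r*dt) = 0.997565
Stock lattice S(k, i) with i counting down-moves:
  k=0: S(0,0) = 25.9500
  k=1: S(1,0) = 29.3318; S(1,1) = 22.9581
  k=2: S(2,0) = 33.1543; S(2,1) = 25.9500; S(2,2) = 20.3112
  k=3: S(3,0) = 37.4749; S(3,1) = 29.3318; S(3,2) = 22.9581; S(3,3) = 17.9694
  k=4: S(4,0) = 42.3586; S(4,1) = 33.1543; S(4,2) = 25.9500; S(4,3) = 20.3112; S(4,4) = 15.8977
Terminal payoffs V(N, i) = max(S_T - K, 0):
  V(4,0) = 16.988606; V(4,1) = 7.784273; V(4,2) = 0.580000; V(4,3) = 0.000000; V(4,4) = 0.000000
Backward induction: V(k, i) = exp(-r*dt) * [p * V(k+1, i) + (1-p) * V(k+1, i+1)].
  V(3,0) = exp(-r*dt) * [p*16.988606 + (1-p)*7.784273] = 12.166673
  V(3,1) = exp(-r*dt) * [p*7.784273 + (1-p)*0.580000] = 4.023545
  V(3,2) = exp(-r*dt) * [p*0.580000 + (1-p)*0.000000] = 0.277346
  V(3,3) = exp(-r*dt) * [p*0.000000 + (1-p)*0.000000] = 0.000000
  V(2,0) = exp(-r*dt) * [p*12.166673 + (1-p)*4.023545] = 7.907651
  V(2,1) = exp(-r*dt) * [p*4.023545 + (1-p)*0.277346] = 2.068038
  V(2,2) = exp(-r*dt) * [p*0.277346 + (1-p)*0.000000] = 0.132622
  V(1,0) = exp(-r*dt) * [p*7.907651 + (1-p)*2.068038] = 4.855404
  V(1,1) = exp(-r*dt) * [p*2.068038 + (1-p)*0.132622] = 1.057781
  V(0,0) = exp(-r*dt) * [p*4.855404 + (1-p)*1.057781] = 2.871162

Answer: Price = V(0,0) = 2.8712


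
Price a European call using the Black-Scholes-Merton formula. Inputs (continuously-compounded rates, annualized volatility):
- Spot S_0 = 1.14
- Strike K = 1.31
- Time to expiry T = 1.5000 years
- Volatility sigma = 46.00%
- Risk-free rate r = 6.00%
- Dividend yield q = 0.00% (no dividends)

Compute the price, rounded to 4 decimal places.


d1 = (ln(S/K) + (r - q + 0.5*sigma^2) * T) / (sigma * sqrt(T)) = 0.19471868
d2 = d1 - sigma * sqrt(T) = -0.36866396
exp(-rT) = 0.91393119; exp(-qT) = 1.00000000
C = S_0 * exp(-qT) * N(d1) - K * exp(-rT) * N(d2)
N(d1) = 0.57719341; N(d2) = 0.35618911
C = 1.1400 * 1.00000000 * 0.57719341 - 1.3100 * 0.91393119 * 0.35618911 = 0.2316

Answer: Price = 0.2316


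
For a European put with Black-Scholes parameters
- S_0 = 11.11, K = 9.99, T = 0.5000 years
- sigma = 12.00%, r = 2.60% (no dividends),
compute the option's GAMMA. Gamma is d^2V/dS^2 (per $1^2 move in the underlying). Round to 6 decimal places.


Answer: Gamma = 0.148347

Derivation:
d1 = 1.4479309003; d2 = 1.3630780865
phi(d1) = 0.1398492141; exp(-qT) = 1.0000000000; exp(-rT) = 0.9870841350
Gamma = exp(-qT) * phi(d1) / (S * sigma * sqrt(T)) = 1.0000000000 * 0.1398492141 / (11.1100 * 0.1200 * 0.7071067812) = 0.148347


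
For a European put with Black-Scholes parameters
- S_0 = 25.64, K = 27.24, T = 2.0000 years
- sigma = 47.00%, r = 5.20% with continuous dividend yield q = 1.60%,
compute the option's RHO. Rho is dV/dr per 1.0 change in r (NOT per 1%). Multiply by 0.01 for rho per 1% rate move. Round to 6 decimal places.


d1 = 0.3495923150; d2 = -0.3150880593
phi(d1) = 0.3752938625; exp(-qT) = 0.9685065821; exp(-rT) = 0.9012252974
N(-d2) = 0.6236526028
Rho = -K*T*exp(-rT)*N(-d2) = -27.2400 * 2.0000 * 0.9012252974 * 0.6236526028 = -30.620566

Answer: Rho = -30.620566


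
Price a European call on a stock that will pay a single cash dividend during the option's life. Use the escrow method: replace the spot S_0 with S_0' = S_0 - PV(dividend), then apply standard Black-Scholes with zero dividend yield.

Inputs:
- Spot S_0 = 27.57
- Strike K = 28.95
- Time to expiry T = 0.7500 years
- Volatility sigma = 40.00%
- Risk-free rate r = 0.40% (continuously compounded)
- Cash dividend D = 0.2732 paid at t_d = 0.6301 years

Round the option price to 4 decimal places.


Answer: Price = 3.1279

Derivation:
PV(D) = D * exp(-r * t_d) = 0.2732 * 0.99748277 = 0.27251229
S_0' = S_0 - PV(D) = 27.5700 - 0.27251229 = 27.29748771
d1 = (ln(S_0'/K) + (r + sigma^2/2)*T) / (sigma*sqrt(T)) = 0.01219499
d2 = d1 - sigma*sqrt(T) = -0.33421517
exp(-rT) = 0.99700450
N(d1) = 0.50486498; N(d2) = 0.36910860
C = S_0' * N(d1) - K * exp(-rT) * N(d2) = 27.29748771 * 0.50486498 - 28.9500 * 0.99700450 * 0.36910860 = 3.1279


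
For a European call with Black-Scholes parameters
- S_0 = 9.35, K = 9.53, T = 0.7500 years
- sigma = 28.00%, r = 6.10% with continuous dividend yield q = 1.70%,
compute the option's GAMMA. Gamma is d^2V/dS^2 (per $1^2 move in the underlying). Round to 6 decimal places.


Answer: Gamma = 0.170977

Derivation:
d1 = 0.1786966123; d2 = -0.0637905007
phi(d1) = 0.3926232522; exp(-qT) = 0.9873309369; exp(-rT) = 0.9552807525
Gamma = exp(-qT) * phi(d1) / (S * sigma * sqrt(T)) = 0.9873309369 * 0.3926232522 / (9.3500 * 0.2800 * 0.8660254038) = 0.170977


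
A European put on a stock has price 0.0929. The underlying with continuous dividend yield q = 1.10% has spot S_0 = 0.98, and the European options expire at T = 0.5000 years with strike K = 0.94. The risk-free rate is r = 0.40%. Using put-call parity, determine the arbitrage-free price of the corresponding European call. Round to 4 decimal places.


Answer: Call price = 0.1294

Derivation:
Put-call parity: C - P = S_0 * exp(-qT) - K * exp(-rT).
S_0 * exp(-qT) = 0.9800 * 0.99451510 = 0.97462480
K * exp(-rT) = 0.9400 * 0.99800200 = 0.93812188
C = P + S*exp(-qT) - K*exp(-rT)
C = 0.0929 + 0.97462480 - 0.93812188 = 0.1294


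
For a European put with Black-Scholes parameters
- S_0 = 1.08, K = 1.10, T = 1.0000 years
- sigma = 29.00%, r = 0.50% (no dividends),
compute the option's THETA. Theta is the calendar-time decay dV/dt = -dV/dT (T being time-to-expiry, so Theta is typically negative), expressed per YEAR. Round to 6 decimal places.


d1 = 0.0989684874; d2 = -0.1910315126
phi(d1) = 0.3969932845; exp(-qT) = 1.0000000000; exp(-rT) = 0.9950124792
Theta = -S*exp(-qT)*phi(d1)*sigma/(2*sqrt(T)) + r*K*exp(-rT)*N(-d2) - q*S*exp(-qT)*N(-d1)
N(-d1) = 0.4605816453; N(-d2) = 0.5757495479; sqrt(T) = 1.0000000000
Term 1 = -1.0800 * 1.0000000000 * 0.3969932845 * 0.2900 / (2 * 1.0000000000) = -0.0621691484
Term 2 = 0.0050 * 1.1000 * 0.9950124792 * 0.5757495479 = 0.0031508289
Term 3 = 0 (no dividend yield, q = 0)
Theta = -0.0621691484 + (0.0031508289) + (0.0000000000) = -0.059018

Answer: Theta = -0.059018


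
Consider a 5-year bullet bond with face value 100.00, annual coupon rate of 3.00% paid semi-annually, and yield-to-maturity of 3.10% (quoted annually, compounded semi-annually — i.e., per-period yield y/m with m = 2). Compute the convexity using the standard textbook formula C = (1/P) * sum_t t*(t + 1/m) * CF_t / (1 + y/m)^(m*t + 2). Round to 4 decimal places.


Coupon per period c = face * coupon_rate / m = 1.500000
Periods per year m = 2; per-period yield y/m = 0.015500
Number of cashflows N = 10
Cashflows (t years, CF_t, discount factor 1/(1+y/m)^(m*t), PV):
  t = 0.5000: CF_t = 1.500000, DF = 0.984737, PV = 1.477105
  t = 1.0000: CF_t = 1.500000, DF = 0.969706, PV = 1.454559
  t = 1.5000: CF_t = 1.500000, DF = 0.954905, PV = 1.432358
  t = 2.0000: CF_t = 1.500000, DF = 0.940330, PV = 1.410495
  t = 2.5000: CF_t = 1.500000, DF = 0.925977, PV = 1.388966
  t = 3.0000: CF_t = 1.500000, DF = 0.911844, PV = 1.367766
  t = 3.5000: CF_t = 1.500000, DF = 0.897926, PV = 1.346889
  t = 4.0000: CF_t = 1.500000, DF = 0.884220, PV = 1.326331
  t = 4.5000: CF_t = 1.500000, DF = 0.870724, PV = 1.306086
  t = 5.0000: CF_t = 101.500000, DF = 0.857434, PV = 87.029555
Price P = sum_t PV_t = 99.540110
Convexity numerator sum_t t*(t + 1/m) * CF_t / (1+y/m)^(m*t + 2):
  t = 0.5000: term = 0.716179
  t = 1.0000: term = 2.115742
  t = 1.5000: term = 4.166898
  t = 2.0000: term = 6.838828
  t = 2.5000: term = 10.101667
  t = 3.0000: term = 13.926473
  t = 3.5000: term = 18.285210
  t = 4.0000: term = 23.150719
  t = 4.5000: term = 28.496700
  t = 5.0000: term = 2320.810086
Convexity = (1/P) * sum = 2428.608502 / 99.540110 = 24.398290

Answer: Convexity = 24.3983


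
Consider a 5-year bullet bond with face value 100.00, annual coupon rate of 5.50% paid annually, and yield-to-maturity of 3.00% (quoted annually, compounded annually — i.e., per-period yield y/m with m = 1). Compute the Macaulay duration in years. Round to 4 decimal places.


Answer: Macaulay duration = 4.5346 years

Derivation:
Coupon per period c = face * coupon_rate / m = 5.500000
Periods per year m = 1; per-period yield y/m = 0.030000
Number of cashflows N = 5
Cashflows (t years, CF_t, discount factor 1/(1+y/m)^(m*t), PV):
  t = 1.0000: CF_t = 5.500000, DF = 0.970874, PV = 5.339806
  t = 2.0000: CF_t = 5.500000, DF = 0.942596, PV = 5.184278
  t = 3.0000: CF_t = 5.500000, DF = 0.915142, PV = 5.033279
  t = 4.0000: CF_t = 5.500000, DF = 0.888487, PV = 4.886679
  t = 5.0000: CF_t = 105.500000, DF = 0.862609, PV = 91.005227
Price P = sum_t PV_t = 111.449268
Macaulay numerator sum_t t * PV_t:
  t * PV_t at t = 1.0000: 5.339806
  t * PV_t at t = 2.0000: 10.368555
  t * PV_t at t = 3.0000: 15.099837
  t * PV_t at t = 4.0000: 19.546715
  t * PV_t at t = 5.0000: 455.026134
Macaulay duration D = (sum_t t * PV_t) / P = 505.381047 / 111.449268 = 4.534629


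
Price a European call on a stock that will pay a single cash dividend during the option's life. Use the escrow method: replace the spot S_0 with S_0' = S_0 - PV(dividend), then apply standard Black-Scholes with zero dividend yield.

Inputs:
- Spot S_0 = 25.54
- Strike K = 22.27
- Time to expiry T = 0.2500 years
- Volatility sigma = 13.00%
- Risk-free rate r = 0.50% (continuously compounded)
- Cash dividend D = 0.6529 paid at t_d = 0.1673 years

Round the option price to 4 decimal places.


Answer: Price = 2.6715

Derivation:
PV(D) = D * exp(-r * t_d) = 0.6529 * 0.99916385 = 0.65235408
S_0' = S_0 - PV(D) = 25.5400 - 0.65235408 = 24.88764592
d1 = (ln(S_0'/K) + (r + sigma^2/2)*T) / (sigma*sqrt(T)) = 1.76143925
d2 = d1 - sigma*sqrt(T) = 1.69643925
exp(-rT) = 0.99875078
N(d1) = 0.96091796; N(d2) = 0.95509864
C = S_0' * N(d1) - K * exp(-rT) * N(d2) = 24.88764592 * 0.96091796 - 22.2700 * 0.99875078 * 0.95509864 = 2.6715


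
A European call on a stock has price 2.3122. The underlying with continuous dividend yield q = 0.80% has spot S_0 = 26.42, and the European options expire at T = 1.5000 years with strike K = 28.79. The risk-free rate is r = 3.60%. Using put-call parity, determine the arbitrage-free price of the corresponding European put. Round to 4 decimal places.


Answer: Put price = 3.4839

Derivation:
Put-call parity: C - P = S_0 * exp(-qT) - K * exp(-rT).
S_0 * exp(-qT) = 26.4200 * 0.98807171 = 26.10485465
K * exp(-rT) = 28.7900 * 0.94743211 = 27.27657035
P = C - S*exp(-qT) + K*exp(-rT)
P = 2.3122 - 26.10485465 + 27.27657035 = 3.4839


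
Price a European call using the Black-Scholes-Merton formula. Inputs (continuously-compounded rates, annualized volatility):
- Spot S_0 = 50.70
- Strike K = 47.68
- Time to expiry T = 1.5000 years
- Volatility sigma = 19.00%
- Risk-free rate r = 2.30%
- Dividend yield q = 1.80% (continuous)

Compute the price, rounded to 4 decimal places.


Answer: Price = 6.2534

Derivation:
d1 = (ln(S/K) + (r - q + 0.5*sigma^2) * T) / (sigma * sqrt(T)) = 0.41249789
d2 = d1 - sigma * sqrt(T) = 0.17979636
exp(-rT) = 0.96608834; exp(-qT) = 0.97336124
C = S_0 * exp(-qT) * N(d1) - K * exp(-rT) * N(d2)
N(d1) = 0.66001274; N(d2) = 0.57134378
C = 50.7000 * 0.97336124 * 0.66001274 - 47.6800 * 0.96608834 * 0.57134378 = 6.2534


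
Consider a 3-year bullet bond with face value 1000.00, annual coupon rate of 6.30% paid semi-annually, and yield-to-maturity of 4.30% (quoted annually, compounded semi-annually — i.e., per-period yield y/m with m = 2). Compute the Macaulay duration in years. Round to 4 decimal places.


Coupon per period c = face * coupon_rate / m = 31.500000
Periods per year m = 2; per-period yield y/m = 0.021500
Number of cashflows N = 6
Cashflows (t years, CF_t, discount factor 1/(1+y/m)^(m*t), PV):
  t = 0.5000: CF_t = 31.500000, DF = 0.978953, PV = 30.837004
  t = 1.0000: CF_t = 31.500000, DF = 0.958348, PV = 30.187963
  t = 1.5000: CF_t = 31.500000, DF = 0.938177, PV = 29.552583
  t = 2.0000: CF_t = 31.500000, DF = 0.918431, PV = 28.930575
  t = 2.5000: CF_t = 31.500000, DF = 0.899100, PV = 28.321660
  t = 3.0000: CF_t = 1031.500000, DF = 0.880177, PV = 907.902070
Price P = sum_t PV_t = 1055.731856
Macaulay numerator sum_t t * PV_t:
  t * PV_t at t = 0.5000: 15.418502
  t * PV_t at t = 1.0000: 30.187963
  t * PV_t at t = 1.5000: 44.328874
  t * PV_t at t = 2.0000: 57.861151
  t * PV_t at t = 2.5000: 70.804149
  t * PV_t at t = 3.0000: 2723.706211
Macaulay duration D = (sum_t t * PV_t) / P = 2942.306850 / 1055.731856 = 2.786983

Answer: Macaulay duration = 2.7870 years


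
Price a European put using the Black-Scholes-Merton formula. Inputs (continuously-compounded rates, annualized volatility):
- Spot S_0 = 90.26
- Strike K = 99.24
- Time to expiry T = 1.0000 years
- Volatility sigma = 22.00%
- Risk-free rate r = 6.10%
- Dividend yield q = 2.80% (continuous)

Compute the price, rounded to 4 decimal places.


Answer: Price = 11.0427

Derivation:
d1 = (ln(S/K) + (r - q + 0.5*sigma^2) * T) / (sigma * sqrt(T)) = -0.17112166
d2 = d1 - sigma * sqrt(T) = -0.39112166
exp(-rT) = 0.94082324; exp(-qT) = 0.97238837
P = K * exp(-rT) * N(-d2) - S_0 * exp(-qT) * N(-d1)
N(-d1) = 0.56793595; N(-d2) = 0.65214634
P = 99.2400 * 0.94082324 * 0.65214634 - 90.2600 * 0.97238837 * 0.56793595 = 11.0427


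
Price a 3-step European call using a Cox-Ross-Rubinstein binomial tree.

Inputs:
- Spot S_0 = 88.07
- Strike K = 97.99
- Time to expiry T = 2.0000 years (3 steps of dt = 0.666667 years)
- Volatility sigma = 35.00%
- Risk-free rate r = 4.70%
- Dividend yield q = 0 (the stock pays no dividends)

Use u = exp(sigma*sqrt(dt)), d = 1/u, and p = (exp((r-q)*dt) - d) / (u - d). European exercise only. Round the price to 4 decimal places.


dt = T/N = 0.666667
u = exp(sigma*sqrt(dt)) = 1.330791; d = 1/u = 0.751433
p = (exp((r-q)*dt) - d) / (u - d) = 0.483978
Discount per step: exp(-r*dt) = 0.969152
Stock lattice S(k, i) with i counting down-moves:
  k=0: S(0,0) = 88.0700
  k=1: S(1,0) = 117.2028; S(1,1) = 66.1787
  k=2: S(2,0) = 155.9725; S(2,1) = 88.0700; S(2,2) = 49.7288
  k=3: S(3,0) = 207.5668; S(3,1) = 117.2028; S(3,2) = 66.1787; S(3,3) = 37.3678
Terminal payoffs V(N, i) = max(S_T - K, 0):
  V(3,0) = 109.576831; V(3,1) = 19.212799; V(3,2) = 0.000000; V(3,3) = 0.000000
Backward induction: V(k, i) = exp(-r*dt) * [p * V(k+1, i) + (1-p) * V(k+1, i+1)].
  V(2,0) = exp(-r*dt) * [p*109.576831 + (1-p)*19.212799] = 61.005226
  V(2,1) = exp(-r*dt) * [p*19.212799 + (1-p)*0.000000] = 9.011730
  V(2,2) = exp(-r*dt) * [p*0.000000 + (1-p)*0.000000] = 0.000000
  V(1,0) = exp(-r*dt) * [p*61.005226 + (1-p)*9.011730] = 33.121201
  V(1,1) = exp(-r*dt) * [p*9.011730 + (1-p)*0.000000] = 4.226937
  V(0,0) = exp(-r*dt) * [p*33.121201 + (1-p)*4.226937] = 17.649352

Answer: Price = V(0,0) = 17.6494


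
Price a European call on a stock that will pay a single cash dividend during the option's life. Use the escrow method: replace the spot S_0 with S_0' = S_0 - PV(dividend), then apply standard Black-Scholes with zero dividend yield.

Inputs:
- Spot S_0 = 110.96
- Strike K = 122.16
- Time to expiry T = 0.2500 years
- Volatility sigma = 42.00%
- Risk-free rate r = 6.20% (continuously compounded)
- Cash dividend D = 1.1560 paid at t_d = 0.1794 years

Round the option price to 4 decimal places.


PV(D) = D * exp(-r * t_d) = 1.1560 * 0.98893883 = 1.14321329
S_0' = S_0 - PV(D) = 110.9600 - 1.14321329 = 109.81678671
d1 = (ln(S_0'/K) + (r + sigma^2/2)*T) / (sigma*sqrt(T)) = -0.32842028
d2 = d1 - sigma*sqrt(T) = -0.53842028
exp(-rT) = 0.98461951
N(d1) = 0.37129696; N(d2) = 0.29514346
C = S_0' * N(d1) - K * exp(-rT) * N(d2) = 109.81678671 * 0.37129696 - 122.1600 * 0.98461951 * 0.29514346 = 5.2745

Answer: Price = 5.2745


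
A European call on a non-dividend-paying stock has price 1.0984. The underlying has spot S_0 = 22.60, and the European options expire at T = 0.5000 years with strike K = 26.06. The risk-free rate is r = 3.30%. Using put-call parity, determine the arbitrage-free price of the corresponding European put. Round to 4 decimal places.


Answer: Put price = 4.1319

Derivation:
Put-call parity: C - P = S_0 * exp(-qT) - K * exp(-rT).
S_0 * exp(-qT) = 22.6000 * 1.00000000 = 22.60000000
K * exp(-rT) = 26.0600 * 0.98363538 = 25.63353799
P = C - S*exp(-qT) + K*exp(-rT)
P = 1.0984 - 22.60000000 + 25.63353799 = 4.1319


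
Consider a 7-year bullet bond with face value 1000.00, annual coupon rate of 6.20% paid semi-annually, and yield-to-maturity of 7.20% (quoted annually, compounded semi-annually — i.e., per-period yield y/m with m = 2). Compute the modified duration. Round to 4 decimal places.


Coupon per period c = face * coupon_rate / m = 31.000000
Periods per year m = 2; per-period yield y/m = 0.036000
Number of cashflows N = 14
Cashflows (t years, CF_t, discount factor 1/(1+y/m)^(m*t), PV):
  t = 0.5000: CF_t = 31.000000, DF = 0.965251, PV = 29.922780
  t = 1.0000: CF_t = 31.000000, DF = 0.931709, PV = 28.882992
  t = 1.5000: CF_t = 31.000000, DF = 0.899333, PV = 27.879336
  t = 2.0000: CF_t = 31.000000, DF = 0.868082, PV = 26.910556
  t = 2.5000: CF_t = 31.000000, DF = 0.837917, PV = 25.975440
  t = 3.0000: CF_t = 31.000000, DF = 0.808801, PV = 25.072819
  t = 3.5000: CF_t = 31.000000, DF = 0.780696, PV = 24.201563
  t = 4.0000: CF_t = 31.000000, DF = 0.753567, PV = 23.360582
  t = 4.5000: CF_t = 31.000000, DF = 0.727381, PV = 22.548824
  t = 5.0000: CF_t = 31.000000, DF = 0.702106, PV = 21.765274
  t = 5.5000: CF_t = 31.000000, DF = 0.677708, PV = 21.008952
  t = 6.0000: CF_t = 31.000000, DF = 0.654158, PV = 20.278911
  t = 6.5000: CF_t = 31.000000, DF = 0.631427, PV = 19.574238
  t = 7.0000: CF_t = 1031.000000, DF = 0.609486, PV = 628.379617
Price P = sum_t PV_t = 945.761884
First compute Macaulay numerator sum_t t * PV_t:
  t * PV_t at t = 0.5000: 14.961390
  t * PV_t at t = 1.0000: 28.882992
  t * PV_t at t = 1.5000: 41.819004
  t * PV_t at t = 2.0000: 53.821112
  t * PV_t at t = 2.5000: 64.938601
  t * PV_t at t = 3.0000: 75.218456
  t * PV_t at t = 3.5000: 84.705469
  t * PV_t at t = 4.0000: 93.442326
  t * PV_t at t = 4.5000: 101.469708
  t * PV_t at t = 5.0000: 108.826370
  t * PV_t at t = 5.5000: 115.549235
  t * PV_t at t = 6.0000: 121.673466
  t * PV_t at t = 6.5000: 127.232550
  t * PV_t at t = 7.0000: 4398.657322
Macaulay duration D = 5431.198001 / 945.761884 = 5.742670
Modified duration = D / (1 + y/m) = 5.742670 / (1 + 0.036000) = 5.543117

Answer: Modified duration = 5.5431


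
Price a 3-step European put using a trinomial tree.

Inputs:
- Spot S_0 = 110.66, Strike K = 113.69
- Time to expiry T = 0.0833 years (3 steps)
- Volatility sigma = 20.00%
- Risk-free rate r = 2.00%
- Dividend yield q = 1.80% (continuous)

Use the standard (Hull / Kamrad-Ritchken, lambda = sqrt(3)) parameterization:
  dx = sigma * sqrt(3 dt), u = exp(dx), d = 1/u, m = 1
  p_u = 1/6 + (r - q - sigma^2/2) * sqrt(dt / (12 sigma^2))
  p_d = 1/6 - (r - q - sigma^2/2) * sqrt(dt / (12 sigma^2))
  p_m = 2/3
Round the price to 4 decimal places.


dt = T/N = 0.027767; dx = sigma*sqrt(3*dt) = 0.057723
u = exp(dx) = 1.059422; d = 1/u = 0.943911
p_u = 0.162337, p_m = 0.666667, p_d = 0.170996
Discount per step: exp(-r*dt) = 0.999445
Stock lattice S(k, j) with j the centered position index:
  k=0: S(0,+0) = 110.6600
  k=1: S(1,-1) = 104.4532; S(1,+0) = 110.6600; S(1,+1) = 117.2356
  k=2: S(2,-2) = 98.5945; S(2,-1) = 104.4532; S(2,+0) = 110.6600; S(2,+1) = 117.2356; S(2,+2) = 124.2020
  k=3: S(3,-3) = 93.0644; S(3,-2) = 98.5945; S(3,-1) = 104.4532; S(3,+0) = 110.6600; S(3,+1) = 117.2356; S(3,+2) = 124.2020; S(3,+3) = 131.5823
Terminal payoffs V(N, j) = max(K - S_T, 0):
  V(3,-3) = 20.625574; V(3,-2) = 15.095500; V(3,-1) = 9.236817; V(3,+0) = 3.030000; V(3,+1) = 0.000000; V(3,+2) = 0.000000; V(3,+3) = 0.000000
Backward induction: V(k, j) = exp(-r*dt) * [p_u * V(k+1, j+1) + p_m * V(k+1, j) + p_d * V(k+1, j-1)]
  V(2,-2) = exp(-r*dt) * [p_u*9.236817 + p_m*15.095500 + p_d*20.625574] = 15.081659
  V(2,-1) = exp(-r*dt) * [p_u*3.030000 + p_m*9.236817 + p_d*15.095500] = 9.225905
  V(2,+0) = exp(-r*dt) * [p_u*0.000000 + p_m*3.030000 + p_d*9.236817] = 3.597460
  V(2,+1) = exp(-r*dt) * [p_u*0.000000 + p_m*0.000000 + p_d*3.030000] = 0.517830
  V(2,+2) = exp(-r*dt) * [p_u*0.000000 + p_m*0.000000 + p_d*0.000000] = 0.000000
  V(1,-1) = exp(-r*dt) * [p_u*3.597460 + p_m*9.225905 + p_d*15.081659] = 9.308337
  V(1,+0) = exp(-r*dt) * [p_u*0.517830 + p_m*3.597460 + p_d*9.225905] = 4.057708
  V(1,+1) = exp(-r*dt) * [p_u*0.000000 + p_m*0.517830 + p_d*3.597460] = 0.959838
  V(0,+0) = exp(-r*dt) * [p_u*0.959838 + p_m*4.057708 + p_d*9.308337] = 4.450172

Answer: Price = V(0,0) = 4.4502


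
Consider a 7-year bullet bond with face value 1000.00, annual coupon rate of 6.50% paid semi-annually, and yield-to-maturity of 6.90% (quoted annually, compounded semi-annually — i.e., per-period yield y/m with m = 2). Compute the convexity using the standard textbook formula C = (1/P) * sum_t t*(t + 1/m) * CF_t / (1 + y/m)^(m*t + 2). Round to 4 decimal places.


Answer: Convexity = 37.2628

Derivation:
Coupon per period c = face * coupon_rate / m = 32.500000
Periods per year m = 2; per-period yield y/m = 0.034500
Number of cashflows N = 14
Cashflows (t years, CF_t, discount factor 1/(1+y/m)^(m*t), PV):
  t = 0.5000: CF_t = 32.500000, DF = 0.966651, PV = 31.416143
  t = 1.0000: CF_t = 32.500000, DF = 0.934413, PV = 30.368432
  t = 1.5000: CF_t = 32.500000, DF = 0.903251, PV = 29.355662
  t = 2.0000: CF_t = 32.500000, DF = 0.873128, PV = 28.376667
  t = 2.5000: CF_t = 32.500000, DF = 0.844010, PV = 27.430321
  t = 3.0000: CF_t = 32.500000, DF = 0.815863, PV = 26.515535
  t = 3.5000: CF_t = 32.500000, DF = 0.788654, PV = 25.631256
  t = 4.0000: CF_t = 32.500000, DF = 0.762353, PV = 24.776468
  t = 4.5000: CF_t = 32.500000, DF = 0.736929, PV = 23.950187
  t = 5.0000: CF_t = 32.500000, DF = 0.712353, PV = 23.151461
  t = 5.5000: CF_t = 32.500000, DF = 0.688596, PV = 22.379373
  t = 6.0000: CF_t = 32.500000, DF = 0.665632, PV = 21.633033
  t = 6.5000: CF_t = 32.500000, DF = 0.643433, PV = 20.911584
  t = 7.0000: CF_t = 1032.500000, DF = 0.621975, PV = 642.189396
Price P = sum_t PV_t = 978.085519
Convexity numerator sum_t t*(t + 1/m) * CF_t / (1+y/m)^(m*t + 2):
  t = 0.5000: term = 14.677831
  t = 1.0000: term = 42.565000
  t = 1.5000: term = 82.290962
  t = 2.0000: term = 132.577674
  t = 2.5000: term = 192.234423
  t = 3.0000: term = 260.152917
  t = 3.5000: term = 335.302616
  t = 4.0000: term = 416.726306
  t = 4.5000: term = 503.535894
  t = 5.0000: term = 594.908419
  t = 5.5000: term = 690.082264
  t = 6.0000: term = 788.353569
  t = 6.5000: term = 889.072818
  t = 7.0000: term = 31503.691335
Convexity = (1/P) * sum = 36446.172028 / 978.085519 = 37.262766


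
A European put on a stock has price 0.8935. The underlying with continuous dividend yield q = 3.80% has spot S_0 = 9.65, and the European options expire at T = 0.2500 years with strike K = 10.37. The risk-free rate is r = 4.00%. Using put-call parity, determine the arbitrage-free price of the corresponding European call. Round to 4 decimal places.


Put-call parity: C - P = S_0 * exp(-qT) - K * exp(-rT).
S_0 * exp(-qT) = 9.6500 * 0.99054498 = 9.55875908
K * exp(-rT) = 10.3700 * 0.99004983 = 10.26681678
C = P + S*exp(-qT) - K*exp(-rT)
C = 0.8935 + 9.55875908 - 10.26681678 = 0.1854

Answer: Call price = 0.1854


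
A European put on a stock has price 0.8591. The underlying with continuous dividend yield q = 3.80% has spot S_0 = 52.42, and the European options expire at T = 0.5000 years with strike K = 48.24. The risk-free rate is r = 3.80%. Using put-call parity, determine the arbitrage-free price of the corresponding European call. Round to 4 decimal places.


Put-call parity: C - P = S_0 * exp(-qT) - K * exp(-rT).
S_0 * exp(-qT) = 52.4200 * 0.98117936 = 51.43342217
K * exp(-rT) = 48.2400 * 0.98117936 = 47.33209243
C = P + S*exp(-qT) - K*exp(-rT)
C = 0.8591 + 51.43342217 - 47.33209243 = 4.9604

Answer: Call price = 4.9604


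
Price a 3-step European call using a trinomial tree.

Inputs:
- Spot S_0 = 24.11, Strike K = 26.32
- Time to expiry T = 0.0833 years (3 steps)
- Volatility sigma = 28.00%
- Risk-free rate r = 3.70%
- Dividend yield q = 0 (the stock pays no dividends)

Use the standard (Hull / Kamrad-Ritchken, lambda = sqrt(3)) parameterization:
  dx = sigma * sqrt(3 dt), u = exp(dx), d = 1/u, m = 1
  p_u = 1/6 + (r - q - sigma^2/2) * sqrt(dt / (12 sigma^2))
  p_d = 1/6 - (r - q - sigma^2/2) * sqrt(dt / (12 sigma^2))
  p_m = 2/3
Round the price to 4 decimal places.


Answer: Price = V(0,0) = 0.1315

Derivation:
dt = T/N = 0.027767; dx = sigma*sqrt(3*dt) = 0.080813
u = exp(dx) = 1.084168; d = 1/u = 0.922366
p_u = 0.166289, p_m = 0.666667, p_d = 0.167045
Discount per step: exp(-r*dt) = 0.998973
Stock lattice S(k, j) with j the centered position index:
  k=0: S(0,+0) = 24.1100
  k=1: S(1,-1) = 22.2383; S(1,+0) = 24.1100; S(1,+1) = 26.1393
  k=2: S(2,-2) = 20.5118; S(2,-1) = 22.2383; S(2,+0) = 24.1100; S(2,+1) = 26.1393; S(2,+2) = 28.3394
  k=3: S(3,-3) = 18.9194; S(3,-2) = 20.5118; S(3,-1) = 22.2383; S(3,+0) = 24.1100; S(3,+1) = 26.1393; S(3,+2) = 28.3394; S(3,+3) = 30.7247
Terminal payoffs V(N, j) = max(S_T - K, 0):
  V(3,-3) = 0.000000; V(3,-2) = 0.000000; V(3,-1) = 0.000000; V(3,+0) = 0.000000; V(3,+1) = 0.000000; V(3,+2) = 2.019382; V(3,+3) = 4.404651
Backward induction: V(k, j) = exp(-r*dt) * [p_u * V(k+1, j+1) + p_m * V(k+1, j) + p_d * V(k+1, j-1)]
  V(2,-2) = exp(-r*dt) * [p_u*0.000000 + p_m*0.000000 + p_d*0.000000] = 0.000000
  V(2,-1) = exp(-r*dt) * [p_u*0.000000 + p_m*0.000000 + p_d*0.000000] = 0.000000
  V(2,+0) = exp(-r*dt) * [p_u*0.000000 + p_m*0.000000 + p_d*0.000000] = 0.000000
  V(2,+1) = exp(-r*dt) * [p_u*2.019382 + p_m*0.000000 + p_d*0.000000] = 0.335456
  V(2,+2) = exp(-r*dt) * [p_u*4.404651 + p_m*2.019382 + p_d*0.000000] = 2.076564
  V(1,-1) = exp(-r*dt) * [p_u*0.000000 + p_m*0.000000 + p_d*0.000000] = 0.000000
  V(1,+0) = exp(-r*dt) * [p_u*0.335456 + p_m*0.000000 + p_d*0.000000] = 0.055725
  V(1,+1) = exp(-r*dt) * [p_u*2.076564 + p_m*0.335456 + p_d*0.000000] = 0.568362
  V(0,+0) = exp(-r*dt) * [p_u*0.568362 + p_m*0.055725 + p_d*0.000000] = 0.131527


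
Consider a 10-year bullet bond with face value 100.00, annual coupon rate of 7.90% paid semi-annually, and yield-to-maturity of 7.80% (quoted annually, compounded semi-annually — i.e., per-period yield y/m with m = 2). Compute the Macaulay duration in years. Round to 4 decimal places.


Coupon per period c = face * coupon_rate / m = 3.950000
Periods per year m = 2; per-period yield y/m = 0.039000
Number of cashflows N = 20
Cashflows (t years, CF_t, discount factor 1/(1+y/m)^(m*t), PV):
  t = 0.5000: CF_t = 3.950000, DF = 0.962464, PV = 3.801732
  t = 1.0000: CF_t = 3.950000, DF = 0.926337, PV = 3.659030
  t = 1.5000: CF_t = 3.950000, DF = 0.891566, PV = 3.521685
  t = 2.0000: CF_t = 3.950000, DF = 0.858100, PV = 3.389494
  t = 2.5000: CF_t = 3.950000, DF = 0.825890, PV = 3.262266
  t = 3.0000: CF_t = 3.950000, DF = 0.794889, PV = 3.139813
  t = 3.5000: CF_t = 3.950000, DF = 0.765052, PV = 3.021957
  t = 4.0000: CF_t = 3.950000, DF = 0.736335, PV = 2.908524
  t = 4.5000: CF_t = 3.950000, DF = 0.708696, PV = 2.799350
  t = 5.0000: CF_t = 3.950000, DF = 0.682094, PV = 2.694273
  t = 5.5000: CF_t = 3.950000, DF = 0.656491, PV = 2.593141
  t = 6.0000: CF_t = 3.950000, DF = 0.631849, PV = 2.495804
  t = 6.5000: CF_t = 3.950000, DF = 0.608132, PV = 2.402122
  t = 7.0000: CF_t = 3.950000, DF = 0.585305, PV = 2.311955
  t = 7.5000: CF_t = 3.950000, DF = 0.563335, PV = 2.225174
  t = 8.0000: CF_t = 3.950000, DF = 0.542190, PV = 2.141649
  t = 8.5000: CF_t = 3.950000, DF = 0.521838, PV = 2.061260
  t = 9.0000: CF_t = 3.950000, DF = 0.502250, PV = 1.983888
  t = 9.5000: CF_t = 3.950000, DF = 0.483398, PV = 1.909421
  t = 10.0000: CF_t = 103.950000, DF = 0.465253, PV = 48.363035
Price P = sum_t PV_t = 100.685573
Macaulay numerator sum_t t * PV_t:
  t * PV_t at t = 0.5000: 1.900866
  t * PV_t at t = 1.0000: 3.659030
  t * PV_t at t = 1.5000: 5.282527
  t * PV_t at t = 2.0000: 6.778989
  t * PV_t at t = 2.5000: 8.155665
  t * PV_t at t = 3.0000: 9.419440
  t * PV_t at t = 3.5000: 10.576849
  t * PV_t at t = 4.0000: 11.634098
  t * PV_t at t = 4.5000: 12.597074
  t * PV_t at t = 5.0000: 13.471366
  t * PV_t at t = 5.5000: 14.262274
  t * PV_t at t = 6.0000: 14.974826
  t * PV_t at t = 6.5000: 15.613790
  t * PV_t at t = 7.0000: 16.183687
  t * PV_t at t = 7.5000: 16.688801
  t * PV_t at t = 8.0000: 17.133194
  t * PV_t at t = 8.5000: 17.520710
  t * PV_t at t = 9.0000: 17.854996
  t * PV_t at t = 9.5000: 18.139499
  t * PV_t at t = 10.0000: 483.630345
Macaulay duration D = (sum_t t * PV_t) / P = 715.478024 / 100.685573 = 7.106063

Answer: Macaulay duration = 7.1061 years


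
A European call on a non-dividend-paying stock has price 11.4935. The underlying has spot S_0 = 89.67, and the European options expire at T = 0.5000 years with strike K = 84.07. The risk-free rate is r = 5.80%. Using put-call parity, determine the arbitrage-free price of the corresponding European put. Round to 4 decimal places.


Put-call parity: C - P = S_0 * exp(-qT) - K * exp(-rT).
S_0 * exp(-qT) = 89.6700 * 1.00000000 = 89.67000000
K * exp(-rT) = 84.0700 * 0.97141646 = 81.66698217
P = C - S*exp(-qT) + K*exp(-rT)
P = 11.4935 - 89.67000000 + 81.66698217 = 3.4905

Answer: Put price = 3.4905
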